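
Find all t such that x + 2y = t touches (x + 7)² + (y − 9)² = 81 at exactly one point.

t = 11 ± 9√5

The line touches the circle iff its distance from (−7, 9) is 9:
|1·(−7) + 2·9 − t| / √5 = 9
|t − (11)| = 9√5.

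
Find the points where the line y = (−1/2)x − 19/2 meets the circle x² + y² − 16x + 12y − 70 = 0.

(−5, −7) and (15, −17)

Substitute y = (−19 − x)/2:
5x² − 50x − 375 = 0  ⟹  x² − 10x − 75 = 0
x = 15 or x = −5, giving (15, −17) and (−5, −7).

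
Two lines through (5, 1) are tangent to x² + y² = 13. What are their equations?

A line y − (1) = m(x − (5)) is tangent when its distance from (0, 0) is √13:
(−5m − (−1))² = 13(m² + 1)
6m² − 5m − 6 = 0, so m = −2/3 or m = 3/2.
With m = −2/3: 2x + 3y = 13. With m = 3/2: 3x − 2y = 13.

2x + 3y = 13 and 3x − 2y = 13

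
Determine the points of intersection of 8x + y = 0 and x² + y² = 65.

From the line, y = −8x. Substituting:
65x² − 65 = 0  ⟹  x² − 1 = 0
x = 1 or x = −1, giving (1, −8) and (−1, 8).

(−1, 8) and (1, −8)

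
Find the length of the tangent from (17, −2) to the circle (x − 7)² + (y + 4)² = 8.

4√6

With centre O = (7, −4), |OP|² = 104 and r² = 8.
The tangent meets the radius at right angles, so tangent² = |PO|² − r² = 104 − 8 = 96.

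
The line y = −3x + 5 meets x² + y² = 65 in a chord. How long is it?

The distance from (0, 0) to the line is 5/√10, and r² = 65.
Half the chord is √(r² − d²) = √(125/2), so the full chord is 5√10.

5√10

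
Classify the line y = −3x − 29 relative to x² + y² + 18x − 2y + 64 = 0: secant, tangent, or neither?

secant

Substituting the line into the circle gives 10x² + 198x + 963 = 0.
Δ = 39204 − 38520 = 684.
Two real roots: the line is a secant.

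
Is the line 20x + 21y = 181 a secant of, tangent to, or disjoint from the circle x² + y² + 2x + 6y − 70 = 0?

d² = (20·(−1) + 21·(−3) − (181))²/841 = 69696/841; r² = 80.
Since d² > r², the line lies outside the circle.

disjoint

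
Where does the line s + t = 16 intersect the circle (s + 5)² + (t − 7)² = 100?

(1, 15) and (3, 13)

Express t = −s + 16 and substitute into the circle:
2s² − 8s + 6 = 0  ⟹  s² − 4s + 3 = 0
s = 3 or s = 1, giving (3, 13) and (1, 15).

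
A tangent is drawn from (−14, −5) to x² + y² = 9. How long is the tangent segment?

2√53

With centre O = (0, 0), |OP|² = 221 and r² = 9.
Power of the point: PT² = |PO|² − r² = 212, so PT = 2√53.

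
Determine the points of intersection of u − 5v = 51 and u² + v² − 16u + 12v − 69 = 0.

(−4, −11) and (21, −6)

From the line, v = (−51 + u)/5. Substituting:
26u² − 442u − 2184 = 0  ⟹  u² − 17u − 84 = 0
u = 21 or u = −4, giving (21, −6) and (−4, −11).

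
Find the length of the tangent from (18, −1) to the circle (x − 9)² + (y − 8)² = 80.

√82

Centre (9, 8), r² = 80. |PO|² = (9)² + (−9)² = 162.
Power of the point: PT² = |PO|² − r² = 82, so PT = √82.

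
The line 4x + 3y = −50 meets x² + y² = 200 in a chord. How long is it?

20

The distance from (0, 0) to the line is 50/√25, and r² = 200.
Half the chord is √(r² − d²) = √(100), so the full chord is 20.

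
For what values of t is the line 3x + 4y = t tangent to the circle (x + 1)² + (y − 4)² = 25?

The line touches the circle iff its distance from (−1, 4) is 5:
|3·(−1) + 4·4 − t| / √25 = 5
|t − (13)| = 5·5, so t = 38 or t = −12.

t = −12 or t = 38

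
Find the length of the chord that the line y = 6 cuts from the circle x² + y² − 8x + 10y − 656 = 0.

48

Substitute y = 6:
x² − 8x − 560 = 0
x = 28 or x = −20, giving (28, 6) and (−20, 6).
|(28, 6) − (−20, 6)| = √((48)² + (0)²) = 48.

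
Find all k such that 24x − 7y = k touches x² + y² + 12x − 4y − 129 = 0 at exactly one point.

For a tangent, require d(centre, line) = r = 13.
|24·(−6) − 7·2 − k| / √625 = 13
|k − (−158)| = 13·25, so k = 167 or k = −483.

k = −483 or k = 167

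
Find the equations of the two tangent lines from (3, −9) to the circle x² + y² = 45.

A line y − (−9) = m(x − (3)) is tangent when its distance from (0, 0) is 3√5:
[m·(−3) − (9)]² = 45(m² + 1)
2m² − 3m − 2 = 0, so m = 2 or m = −1/2.
Through (3, −9) these give 2x − y = 15 and x + 2y = −15.

2x − y = 15 and x + 2y = −15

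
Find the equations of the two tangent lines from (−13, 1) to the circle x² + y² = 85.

6x − 7y = −85 and 7x + 6y = −85

Let a tangent through (−13, 1) have slope m. Its distance from (0, 0) must equal √85:
[m·(13) − (−1)]² = 85(m² + 1)
42m² + 13m − 42 = 0, so m = 6/7 or m = −7/6.
With m = 6/7: 6x − 7y = −85. With m = −7/6: 7x + 6y = −85.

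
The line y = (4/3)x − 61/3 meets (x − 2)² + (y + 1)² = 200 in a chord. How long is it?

20

Substitute y = (−61 + 4x)/3:
25x² − 500x + 1600 = 0  ⟹  x² − 20x + 64 = 0
x = 16 or x = 4, giving (16, 1) and (4, −15).
Chord length = distance between (16, 1) and (4, −15) = √400 = 20.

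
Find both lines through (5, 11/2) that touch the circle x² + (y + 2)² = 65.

7x + 4y = 57 and x + 8y = 49

Let a tangent through (5, 11/2) have slope m. Its distance from (0, −2) must equal √65:
(−5m − (−15/2))² = 65(m² + 1)
32m² + 60m + 7 = 0, so m = −7/4 or m = −1/8.
Through (5, 11/2) these give 7x + 4y = 57 and x + 8y = 49.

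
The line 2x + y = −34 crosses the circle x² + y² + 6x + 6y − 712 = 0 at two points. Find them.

(−24, 14) and (−2, −30)

From the line, y = −2x − 34. Substituting:
5x² + 130x + 240 = 0  ⟹  x² + 26x + 48 = 0
x = −2 or x = −24, giving (−2, −30) and (−24, 14).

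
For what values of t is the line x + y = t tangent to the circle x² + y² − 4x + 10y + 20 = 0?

t = −3 ± 3√2

For a tangent, require d(centre, line) = r = 3.
|1·2 + 1·(−5) − t| / √2 = 3
|t − (−3)| = 3√2.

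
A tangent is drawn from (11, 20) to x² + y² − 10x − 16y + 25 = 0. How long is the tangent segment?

2√29

The centre is (5, 8) and r = 8. The square of the distance from P to the centre is 36 + 144 = 180.
By the tangent–radius right angle, tangent length = √(|PO|² − r²) = √116 = 2√29.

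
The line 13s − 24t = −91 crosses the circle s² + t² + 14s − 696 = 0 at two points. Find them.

(−31, −13) and (17, 13)

From the line, t = (91 + 13s)/24. Substituting:
745s² + 10430s − 392615 = 0  ⟹  s² + 14s − 527 = 0
s = 17 or s = −31, giving (17, 13) and (−31, −13).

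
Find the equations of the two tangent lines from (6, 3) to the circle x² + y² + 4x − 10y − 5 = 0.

Let a tangent through (6, 3) have slope m. Its distance from (−2, 5) must equal √34:
[m·(−8) − (2)]² = 34(m² + 1)
15m² + 16m − 15 = 0, so m = 3/5 or m = −5/3.
Through (6, 3) these give 3x − 5y = 3 and 5x + 3y = 39.

3x − 5y = 3 and 5x + 3y = 39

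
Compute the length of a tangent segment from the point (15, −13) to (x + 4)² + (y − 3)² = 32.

With centre O = (−4, 3), |OP|² = 617 and r² = 32.
By the tangent–radius right angle, tangent length = √(|PO|² − r²) = √585 = 3√65.

3√65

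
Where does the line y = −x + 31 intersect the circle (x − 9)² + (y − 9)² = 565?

(0, 31) and (31, 0)

From the line, y = −x + 31. Substituting:
2x² − 62x = 0  ⟹  x² − 31x = 0
x = 31 or x = 0, giving (31, 0) and (0, 31).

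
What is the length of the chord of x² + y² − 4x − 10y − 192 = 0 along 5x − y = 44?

The distance from (2, 5) to the line is 39/√26, and r² = 221.
Chord = 2√(r² − d²) = 2·√(325/2) = 5√26.

5√26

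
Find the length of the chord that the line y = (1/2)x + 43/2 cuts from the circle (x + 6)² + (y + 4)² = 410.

2√5

The distance from (−6, −4) to the line is 45/√5, and r² = 410.
Half the chord is √(r² − d²) = √(5), so the full chord is 2√5.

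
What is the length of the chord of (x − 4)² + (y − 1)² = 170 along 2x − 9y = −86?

Express y = (86 + 2x)/9 and substitute into the circle:
85x² − 340x − 6545 = 0  ⟹  x² − 4x − 77 = 0
x = 11 or x = −7, giving (11, 12) and (−7, 8).
|(11, 12) − (−7, 8)| = √((18)² + (4)²) = 2√85.

2√85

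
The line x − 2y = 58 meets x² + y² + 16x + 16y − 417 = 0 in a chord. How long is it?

From the line, y = (−58 + x)/2. Substituting:
5x² − 20x − 160 = 0  ⟹  x² − 4x − 32 = 0
x = 8 or x = −4, giving (8, −25) and (−4, −31).
Chord length = distance between (8, −25) and (−4, −31) = √180 = 6√5.

6√5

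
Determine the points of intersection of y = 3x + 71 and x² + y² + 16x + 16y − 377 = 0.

(−29, −16) and (−20, 11)

Express y = 3x + 71 and substitute into the circle:
10x² + 490x + 5800 = 0  ⟹  x² + 49x + 580 = 0
x = −20 or x = −29, giving (−20, 11) and (−29, −16).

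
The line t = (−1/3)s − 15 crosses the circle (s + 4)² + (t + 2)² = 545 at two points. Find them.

Express t = (−45 − s)/3 and substitute into the circle:
10s² + 150s − 3240 = 0  ⟹  s² + 15s − 324 = 0
s = 12 or s = −27, giving (12, −19) and (−27, −6).

(−27, −6) and (12, −19)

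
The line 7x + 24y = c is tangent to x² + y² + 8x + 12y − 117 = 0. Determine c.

c = −497 or c = 153

The line touches the circle iff its distance from (−4, −6) is 13:
|7·(−4) + 24·(−6) − c| / √625 = 13
|c − (−172)| = 13·25, so c = 153 or c = −497.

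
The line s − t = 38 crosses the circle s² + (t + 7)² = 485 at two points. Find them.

(14, −24) and (17, −21)

Substitute t = s − 38:
2s² − 62s + 476 = 0  ⟹  s² − 31s + 238 = 0
s = 17 or s = 14, giving (17, −21) and (14, −24).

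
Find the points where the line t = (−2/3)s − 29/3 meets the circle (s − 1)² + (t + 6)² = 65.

Substitute t = (−29 − 2s)/3:
13s² + 26s − 455 = 0  ⟹  s² + 2s − 35 = 0
s = 5 or s = −7, giving (5, −13) and (−7, −5).

(−7, −5) and (5, −13)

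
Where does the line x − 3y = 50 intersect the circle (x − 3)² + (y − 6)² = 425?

From the line, y = (−50 + x)/3. Substituting:
10x² − 190x + 880 = 0  ⟹  x² − 19x + 88 = 0
x = 11 or x = 8, giving (11, −13) and (8, −14).

(8, −14) and (11, −13)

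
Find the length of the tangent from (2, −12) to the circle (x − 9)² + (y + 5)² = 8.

3√10

Centre (9, −5), r² = 8. |PO|² = (−7)² + (−7)² = 98.
By the tangent–radius right angle, tangent length = √(|PO|² − r²) = √90 = 3√10.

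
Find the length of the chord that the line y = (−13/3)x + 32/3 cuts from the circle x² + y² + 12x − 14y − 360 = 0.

Centre (−6, 7), r² = 445. Perpendicular distance d from centre to line = |−89| / √178 = 89/√178.
Half the chord is √(r² − d²) = √(801/2), so the full chord is 3√178.

3√178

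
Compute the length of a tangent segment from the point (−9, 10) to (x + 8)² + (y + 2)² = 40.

With centre O = (−8, −2), |OP|² = 145 and r² = 40.
By the tangent–radius right angle, tangent length = √(|PO|² − r²) = √105.

√105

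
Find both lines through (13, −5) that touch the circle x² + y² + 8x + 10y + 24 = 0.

A line y − (−5) = m(x − (13)) is tangent when its distance from (−4, −5) is √17:
[m·(−17) − (0)]² = 17(m² + 1)
16m² − 1 = 0, so m = 1/4 or m = −1/4.
With m = 1/4: x − 4y = 33. With m = −1/4: x + 4y = −7.

x − 4y = 33 and x + 4y = −7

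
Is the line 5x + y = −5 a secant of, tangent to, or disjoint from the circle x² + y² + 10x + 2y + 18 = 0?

disjoint

Substituting the line into the circle gives 26x² + 50x + 33 = 0.
Δ = 2500 − 3432 = −932.
No real roots: the line does not meet the circle.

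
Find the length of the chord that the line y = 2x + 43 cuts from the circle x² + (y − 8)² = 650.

Express y = 2x + 43 and substitute into the circle:
5x² + 140x + 575 = 0  ⟹  x² + 28x + 115 = 0
x = −5 or x = −23, giving (−5, 33) and (−23, −3).
Chord length = distance between (−5, 33) and (−23, −3) = √1620 = 18√5.

18√5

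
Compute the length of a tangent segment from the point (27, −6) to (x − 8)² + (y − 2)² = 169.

16

With centre O = (8, 2), |OP|² = 425 and r² = 169.
The tangent meets the radius at right angles, so tangent² = |PO|² − r² = 425 − 169 = 256.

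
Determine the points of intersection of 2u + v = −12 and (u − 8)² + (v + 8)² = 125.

Substitute v = −2u − 12:
5u² − 45 = 0  ⟹  u² − 9 = 0
u = 3 or u = −3, giving (3, −18) and (−3, −6).

(−3, −6) and (3, −18)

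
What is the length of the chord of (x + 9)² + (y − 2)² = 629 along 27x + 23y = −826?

√1258

Substitute y = (−826 − 27x)/23:
1258x² + 56610x + 470492 = 0  ⟹  x² + 45x + 374 = 0
x = −11 or x = −34, giving (−11, −23) and (−34, 4).
|(−11, −23) − (−34, 4)| = √((23)² + (−27)²) = √1258.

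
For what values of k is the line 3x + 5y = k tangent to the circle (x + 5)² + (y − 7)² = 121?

k = 20 ± 11√34

Tangency holds when the distance from the centre (−5, 7) to the line equals the radius 11:
|3·(−5) + 5·7 − k| / √34 = 11
|k − (20)| = 11√34.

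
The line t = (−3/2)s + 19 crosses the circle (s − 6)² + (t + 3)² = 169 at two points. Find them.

Substitute t = (38 − 3s)/2:
13s² − 312s + 1404 = 0  ⟹  s² − 24s + 108 = 0
s = 18 or s = 6, giving (18, −8) and (6, 10).

(6, 10) and (18, −8)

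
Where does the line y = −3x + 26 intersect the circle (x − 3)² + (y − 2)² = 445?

(1, 23) and (14, −16)

Express y = −3x + 26 and substitute into the circle:
10x² − 150x + 140 = 0  ⟹  x² − 15x + 14 = 0
x = 14 or x = 1, giving (14, −16) and (1, 23).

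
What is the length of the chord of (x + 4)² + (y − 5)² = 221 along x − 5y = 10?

Express y = (−10 + x)/5 and substitute into the circle:
26x² + 130x − 3900 = 0  ⟹  x² + 5x − 150 = 0
x = 10 or x = −15, giving (10, 0) and (−15, −5).
Chord length = distance between (10, 0) and (−15, −5) = √650 = 5√26.

5√26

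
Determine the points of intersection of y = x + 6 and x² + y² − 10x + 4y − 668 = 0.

(−19, −13) and (16, 22)

From the line, y = x + 6. Substituting:
2x² + 6x − 608 = 0  ⟹  x² + 3x − 304 = 0
x = 16 or x = −19, giving (16, 22) and (−19, −13).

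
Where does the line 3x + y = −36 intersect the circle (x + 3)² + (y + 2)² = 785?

From the line, y = −3x − 36. Substituting:
10x² + 210x + 380 = 0  ⟹  x² + 21x + 38 = 0
x = −2 or x = −19, giving (−2, −30) and (−19, 21).

(−19, 21) and (−2, −30)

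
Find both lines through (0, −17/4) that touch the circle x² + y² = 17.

x + 4y = −17 and x − 4y = 17

Write the tangent as mx − y + (−17/4 − m·(0)) = 0 and set its distance from the centre to √17:
[m·(0) − (17/4)]² = 17(m² + 1)
16m² − 1 = 0, so m = −1/4 or m = 1/4.
With m = −1/4: x + 4y = −17. With m = 1/4: x − 4y = 17.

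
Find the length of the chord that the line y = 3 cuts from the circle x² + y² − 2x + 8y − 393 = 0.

38

Express y = 3 and substitute into the circle:
x² − 2x − 360 = 0
x = 20 or x = −18, giving (20, 3) and (−18, 3).
|(20, 3) − (−18, 3)| = √((38)² + (0)²) = 38.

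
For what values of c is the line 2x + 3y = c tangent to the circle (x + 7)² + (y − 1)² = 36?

c = −11 ± 6√13

For a tangent, require d(centre, line) = r = 6.
|2·(−7) + 3·1 − c| / √13 = 6
|c − (−11)| = 6√13.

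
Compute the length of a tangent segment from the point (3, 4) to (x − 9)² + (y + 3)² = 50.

Centre (9, −3), r² = 50. |PO|² = (−6)² + (7)² = 85.
The tangent meets the radius at right angles, so tangent² = |PO|² − r² = 85 − 50 = 35.

√35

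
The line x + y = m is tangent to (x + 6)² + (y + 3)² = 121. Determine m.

m = −9 ± 11√2

The line touches the circle iff its distance from (−6, −3) is 11:
|1·(−6) + 1·(−3) − m| / √2 = 11
|m − (−9)| = 11√2.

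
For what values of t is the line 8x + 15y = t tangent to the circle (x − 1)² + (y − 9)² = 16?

The line touches the circle iff its distance from (1, 9) is 4:
|8·1 + 15·9 − t| / √289 = 4
|t − (143)| = 4·17, so t = 211 or t = 75.

t = 75 or t = 211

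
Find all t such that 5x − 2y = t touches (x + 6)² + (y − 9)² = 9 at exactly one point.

t = −48 ± 3√29

The line touches the circle iff its distance from (−6, 9) is 3:
|5·(−6) − 2·9 − t| / √29 = 3
|t − (−48)| = 3√29.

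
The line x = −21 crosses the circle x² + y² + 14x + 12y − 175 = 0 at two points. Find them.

The line gives x = −21. Substituting into the circle:
y² + 12y − 28 = 0
y = 2 or y = −14, giving (−21, 2) and (−21, −14).

(−21, −14) and (−21, 2)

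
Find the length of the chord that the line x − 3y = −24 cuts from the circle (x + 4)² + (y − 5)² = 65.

Substitute y = (24 + x)/3:
10x² + 90x − 360 = 0  ⟹  x² + 9x − 36 = 0
x = 3 or x = −12, giving (3, 9) and (−12, 4).
|(3, 9) − (−12, 4)| = √((15)² + (5)²) = 5√10.

5√10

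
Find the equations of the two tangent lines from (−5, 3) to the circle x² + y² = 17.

x − 4y = −17 and 4x + y = −17

A line y − (3) = m(x − (−5)) is tangent when its distance from (0, 0) is √17:
(5m − (−3))² = 17(m² + 1)
4m² + 15m − 4 = 0, so m = 1/4 or m = −4.
Through (−5, 3) these give x − 4y = −17 and 4x + y = −17.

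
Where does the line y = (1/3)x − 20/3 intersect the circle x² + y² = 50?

(−1, −7) and (5, −5)

Substitute y = (−20 + x)/3:
10x² − 40x − 50 = 0  ⟹  x² − 4x − 5 = 0
x = 5 or x = −1, giving (5, −5) and (−1, −7).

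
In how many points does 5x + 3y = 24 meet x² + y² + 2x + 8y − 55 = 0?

d² = (5·(−1) + 3·(−4) − (24))²/34 = 1681/34; r² = 72.
Since d² < r², the line cuts the circle twice.

2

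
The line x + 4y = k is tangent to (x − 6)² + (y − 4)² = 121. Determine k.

For a tangent, require d(centre, line) = r = 11.
|1·6 + 4·4 − k| / √17 = 11
|k − (22)| = 11√17.

k = 22 ± 11√17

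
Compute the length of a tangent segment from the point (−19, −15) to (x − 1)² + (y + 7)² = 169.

The centre is (1, −7) and r = 13. The square of the distance from P to the centre is 400 + 64 = 464.
By the tangent–radius right angle, tangent length = √(|PO|² − r²) = √295.

√295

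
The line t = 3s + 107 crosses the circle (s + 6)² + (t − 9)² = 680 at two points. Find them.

(−32, 11) and (−28, 23)

Substitute t = 3s + 107:
10s² + 600s + 8960 = 0  ⟹  s² + 60s + 896 = 0
s = −28 or s = −32, giving (−28, 23) and (−32, 11).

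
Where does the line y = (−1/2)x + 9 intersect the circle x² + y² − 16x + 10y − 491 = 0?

Substitute y = (18 − x)/2:
5x² − 120x − 1280 = 0  ⟹  x² − 24x − 256 = 0
x = 32 or x = −8, giving (32, −7) and (−8, 13).

(−8, 13) and (32, −7)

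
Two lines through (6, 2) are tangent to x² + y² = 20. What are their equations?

2x − y = 10 and x + 2y = 10

Let a tangent through (6, 2) have slope m. Its distance from (0, 0) must equal 2√5:
[m·(−6) − (−2)]² = 20(m² + 1)
2m² − 3m − 2 = 0, so m = 2 or m = −1/2.
Through (6, 2) these give 2x − y = 10 and x + 2y = 10.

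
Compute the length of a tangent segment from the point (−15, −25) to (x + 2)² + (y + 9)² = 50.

Centre (−2, −9), r² = 50. |PO|² = (−13)² + (−16)² = 425.
By the tangent–radius right angle, tangent length = √(|PO|² − r²) = √375 = 5√15.

5√15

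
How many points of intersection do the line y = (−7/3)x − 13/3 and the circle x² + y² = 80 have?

Substituting the line into the circle gives 58x² + 182x − 551 = 0.
Δ = 33124 − (−127832) = 160956.
Two real roots: the line is a secant.

2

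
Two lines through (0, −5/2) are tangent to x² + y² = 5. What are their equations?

x + 2y = −5 and x − 2y = 5

A line y − (−5/2) = m(x − (0)) is tangent when its distance from (0, 0) is √5:
[m·(0) − (5/2)]² = 5(m² + 1)
4m² − 1 = 0, so m = −1/2 or m = 1/2.
Through (0, −5/2) these give x + 2y = −5 and x − 2y = 5.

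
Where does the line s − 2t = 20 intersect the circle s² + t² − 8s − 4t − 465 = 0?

Express t = (−20 + s)/2 and substitute into the circle:
5s² − 80s − 1300 = 0  ⟹  s² − 16s − 260 = 0
s = 26 or s = −10, giving (26, 3) and (−10, −15).

(−10, −15) and (26, 3)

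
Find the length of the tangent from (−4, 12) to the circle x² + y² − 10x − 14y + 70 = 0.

√102

Centre (5, 7), r² = 4. |PO|² = (−9)² + (5)² = 106.
The tangent meets the radius at right angles, so tangent² = |PO|² − r² = 106 − 4 = 102.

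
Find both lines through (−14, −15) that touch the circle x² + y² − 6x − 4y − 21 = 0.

3x − 5y = 33 and 5x − 3y = −25

Write the tangent as mx − y + (−15 − m·(−14)) = 0 and set its distance from the centre to √34:
(17m − (17))² = 34(m² + 1)
15m² − 34m + 15 = 0, so m = 3/5 or m = 5/3.
Through (−14, −15) these give 3x − 5y = 33 and 5x − 3y = −25.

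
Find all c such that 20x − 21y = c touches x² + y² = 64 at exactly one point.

Tangency holds when the distance from the centre (0, 0) to the line equals the radius 8:
|20·0 − 21·0 − c| / √841 = 8
|c| = 8·29, so c = 232 or c = −232.

c = −232 or c = 232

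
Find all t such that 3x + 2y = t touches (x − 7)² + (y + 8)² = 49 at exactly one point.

Tangency holds when the distance from the centre (7, −8) to the line equals the radius 7:
|3·7 + 2·(−8) − t| / √13 = 7
|t − (5)| = 7√13.

t = 5 ± 7√13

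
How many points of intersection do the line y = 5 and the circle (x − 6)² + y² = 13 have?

Substituting the line into the circle gives x² − 12x + 48 = 0.
Discriminant = (−12)² − 4·1·(48) = −48 < 0.
No real roots: the line does not meet the circle.

0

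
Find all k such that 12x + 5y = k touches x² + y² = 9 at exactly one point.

k = −39 or k = 39

For a tangent, require d(centre, line) = r = 3.
|12·0 + 5·0 − k| / √169 = 3
|k| = 3·13, so k = 39 or k = −39.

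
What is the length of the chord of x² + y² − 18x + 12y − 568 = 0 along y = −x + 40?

The distance from (9, −6) to the line is 37/√2, and r² = 685.
Half the chord is √(r² − d²) = √(1/2), so the full chord is √2.

√2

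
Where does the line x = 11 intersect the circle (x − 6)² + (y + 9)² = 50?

The line gives x = 11. Substituting into the circle:
y² + 18y + 56 = 0
y = −4 or y = −14, giving (11, −4) and (11, −14).

(11, −14) and (11, −4)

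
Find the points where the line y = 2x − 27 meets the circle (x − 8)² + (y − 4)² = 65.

From the line, y = 2x − 27. Substituting:
5x² − 140x + 960 = 0  ⟹  x² − 28x + 192 = 0
x = 16 or x = 12, giving (16, 5) and (12, −3).

(12, −3) and (16, 5)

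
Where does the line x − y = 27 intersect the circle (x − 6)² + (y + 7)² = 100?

(12, −15) and (14, −13)

Express y = x − 27 and substitute into the circle:
2x² − 52x + 336 = 0  ⟹  x² − 26x + 168 = 0
x = 14 or x = 12, giving (14, −13) and (12, −15).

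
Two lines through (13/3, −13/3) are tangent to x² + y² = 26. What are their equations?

Write the tangent as mx − y + (−13/3 − m·(13/3)) = 0 and set its distance from the centre to √26:
(−13/3m − (13/3))² = 26(m² + 1)
5m² − 26m + 5 = 0, so m = 5 or m = 1/5.
Through (13/3, −13/3) these give 5x − y = 26 and x − 5y = 26.

5x − y = 26 and x − 5y = 26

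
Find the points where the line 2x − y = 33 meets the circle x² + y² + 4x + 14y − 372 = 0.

From the line, y = 2x − 33. Substituting:
5x² − 100x + 255 = 0  ⟹  x² − 20x + 51 = 0
x = 17 or x = 3, giving (17, 1) and (3, −27).

(3, −27) and (17, 1)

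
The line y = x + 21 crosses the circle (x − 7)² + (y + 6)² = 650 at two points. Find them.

(−16, 5) and (−4, 17)

From the line, y = x + 21. Substituting:
2x² + 40x + 128 = 0  ⟹  x² + 20x + 64 = 0
x = −4 or x = −16, giving (−4, 17) and (−16, 5).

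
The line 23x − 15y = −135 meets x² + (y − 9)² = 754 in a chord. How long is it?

2√754

The distance from (0, 9) to the line is 0/√754, and r² = 754.
Half the chord is √(r² − d²) = √(754), so the full chord is 2√754.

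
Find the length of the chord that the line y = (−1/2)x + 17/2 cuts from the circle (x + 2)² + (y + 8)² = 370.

10√5

Express y = (17 − x)/2 and substitute into the circle:
5x² − 50x − 375 = 0  ⟹  x² − 10x − 75 = 0
x = 15 or x = −5, giving (15, 1) and (−5, 11).
Chord length = distance between (15, 1) and (−5, 11) = √500 = 10√5.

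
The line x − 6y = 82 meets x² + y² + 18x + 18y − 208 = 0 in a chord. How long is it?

Substitute y = (−82 + x)/6:
37x² + 592x − 9620 = 0  ⟹  x² + 16x − 260 = 0
x = 10 or x = −26, giving (10, −12) and (−26, −18).
Chord length = distance between (10, −12) and (−26, −18) = √1332 = 6√37.

6√37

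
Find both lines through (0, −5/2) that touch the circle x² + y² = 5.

Let a tangent through (0, −5/2) have slope m. Its distance from (0, 0) must equal √5:
[m·(0) − (5/2)]² = 5(m² + 1)
4m² − 1 = 0, so m = −1/2 or m = 1/2.
Through (0, −5/2) these give x + 2y = −5 and x − 2y = 5.

x + 2y = −5 and x − 2y = 5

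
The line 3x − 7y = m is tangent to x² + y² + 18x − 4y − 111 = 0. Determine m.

Tangency holds when the distance from the centre (−9, 2) to the line equals the radius 14:
|3·(−9) − 7·2 − m| / √58 = 14
|m − (−41)| = 14√58.

m = −41 ± 14√58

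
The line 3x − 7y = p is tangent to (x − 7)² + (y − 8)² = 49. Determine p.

Tangency holds when the distance from the centre (7, 8) to the line equals the radius 7:
|3·7 − 7·8 − p| / √58 = 7
|p − (−35)| = 7√58.

p = −35 ± 7√58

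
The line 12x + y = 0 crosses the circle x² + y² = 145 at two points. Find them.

Substitute y = −12x:
145x² − 145 = 0  ⟹  x² − 1 = 0
x = 1 or x = −1, giving (1, −12) and (−1, 12).

(−1, 12) and (1, −12)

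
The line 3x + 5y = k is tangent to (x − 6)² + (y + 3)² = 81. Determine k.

For a tangent, require d(centre, line) = r = 9.
|3·6 + 5·(−3) − k| / √34 = 9
|k − (3)| = 9√34.

k = 3 ± 9√34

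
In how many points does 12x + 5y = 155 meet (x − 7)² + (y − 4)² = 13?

d² = (12·7 + 5·4 − (155))²/169 = 2601/169; r² = 13.
Since d² > r², the line lies outside the circle.

0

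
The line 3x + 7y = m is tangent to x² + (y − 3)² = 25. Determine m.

m = 21 ± 5√58

For a tangent, require d(centre, line) = r = 5.
|3·0 + 7·3 − m| / √58 = 5
|m − (21)| = 5√58.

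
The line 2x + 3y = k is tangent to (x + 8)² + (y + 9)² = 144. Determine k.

Tangency holds when the distance from the centre (−8, −9) to the line equals the radius 12:
|2·(−8) + 3·(−9) − k| / √13 = 12
|k − (−43)| = 12√13.

k = −43 ± 12√13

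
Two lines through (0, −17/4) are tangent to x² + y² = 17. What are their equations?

Let a tangent through (0, −17/4) have slope m. Its distance from (0, 0) must equal √17:
(0m − (17/4))² = 17(m² + 1)
16m² − 1 = 0, so m = −1/4 or m = 1/4.
With m = −1/4: x + 4y = −17. With m = 1/4: x − 4y = 17.

x + 4y = −17 and x − 4y = 17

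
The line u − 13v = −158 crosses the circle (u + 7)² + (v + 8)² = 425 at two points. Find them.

(−15, 11) and (−2, 12)

Express v = (158 + u)/13 and substitute into the circle:
170u² + 2890u + 5100 = 0  ⟹  u² + 17u + 30 = 0
u = −2 or u = −15, giving (−2, 12) and (−15, 11).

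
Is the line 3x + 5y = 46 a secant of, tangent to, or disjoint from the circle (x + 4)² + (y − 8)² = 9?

Centre (−4, 8), r² = 9. Distance² from centre to line = (−18)²/34 = 162/17.
Since d² > r², the line lies outside the circle.

disjoint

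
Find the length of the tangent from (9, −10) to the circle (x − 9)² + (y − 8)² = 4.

8√5

With centre O = (9, 8), |OP|² = 324 and r² = 4.
By the tangent–radius right angle, tangent length = √(|PO|² − r²) = √320 = 8√5.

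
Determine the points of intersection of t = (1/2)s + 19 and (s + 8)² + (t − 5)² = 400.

(−28, 5) and (4, 21)

Substitute t = (38 + s)/2:
5s² + 120s − 560 = 0  ⟹  s² + 24s − 112 = 0
s = 4 or s = −28, giving (4, 21) and (−28, 5).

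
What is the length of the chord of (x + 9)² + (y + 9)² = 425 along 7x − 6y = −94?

4√85

Substitute y = (94 + 7x)/6:
85x² + 2720x + 9520 = 0  ⟹  x² + 32x + 112 = 0
x = −4 or x = −28, giving (−4, 11) and (−28, −17).
|(−4, 11) − (−28, −17)| = √((24)² + (28)²) = 4√85.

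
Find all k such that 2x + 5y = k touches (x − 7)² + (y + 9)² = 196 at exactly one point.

k = −31 ± 14√29

For a tangent, require d(centre, line) = r = 14.
|2·7 + 5·(−9) − k| / √29 = 14
|k − (−31)| = 14√29.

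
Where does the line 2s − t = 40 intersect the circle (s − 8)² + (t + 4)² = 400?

(8, −24) and (24, 8)

Substitute t = 2s − 40:
5s² − 160s + 960 = 0  ⟹  s² − 32s + 192 = 0
s = 24 or s = 8, giving (24, 8) and (8, −24).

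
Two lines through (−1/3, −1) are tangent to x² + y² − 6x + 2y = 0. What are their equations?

A line y − (−1) = m(x − (−1/3)) is tangent when its distance from (3, −1) is √10:
(10/3m − (0))² = 10(m² + 1)
m² − 9 = 0, so m = 3 or m = −3.
Through (−1/3, −1) these give 3x − y = 0 and 3x + y = −2.

3x − y = 0 and 3x + y = −2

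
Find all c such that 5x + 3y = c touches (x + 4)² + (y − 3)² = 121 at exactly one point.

c = −11 ± 11√34

For a tangent, require d(centre, line) = r = 11.
|5·(−4) + 3·3 − c| / √34 = 11
|c − (−11)| = 11√34.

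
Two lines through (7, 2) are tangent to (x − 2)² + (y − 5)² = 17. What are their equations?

A line y − (2) = m(x − (7)) is tangent when its distance from (2, 5) is √17:
[m·(−5) − (3)]² = 17(m² + 1)
4m² + 15m − 4 = 0, so m = −4 or m = 1/4.
Through (7, 2) these give 4x + y = 30 and x − 4y = −1.

4x + y = 30 and x − 4y = −1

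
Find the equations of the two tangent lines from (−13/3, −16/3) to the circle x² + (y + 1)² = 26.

5x + y = −27 and x + 5y = −31

A line y − (−16/3) = m(x − (−13/3)) is tangent when its distance from (0, −1) is √26:
(13/3m − (13/3))² = 26(m² + 1)
5m² + 26m + 5 = 0, so m = −5 or m = −1/5.
Through (−13/3, −16/3) these give 5x + y = −27 and x + 5y = −31.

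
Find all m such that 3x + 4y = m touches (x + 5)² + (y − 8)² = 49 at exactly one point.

m = −18 or m = 52

The line touches the circle iff its distance from (−5, 8) is 7:
|3·(−5) + 4·8 − m| / √25 = 7
|m − (17)| = 7·5, so m = 52 or m = −18.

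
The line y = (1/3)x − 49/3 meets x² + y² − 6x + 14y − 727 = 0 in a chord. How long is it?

17√10

Express y = (−49 + x)/3 and substitute into the circle:
10x² − 110x − 6200 = 0  ⟹  x² − 11x − 620 = 0
x = 31 or x = −20, giving (31, −6) and (−20, −23).
|(31, −6) − (−20, −23)| = √((51)² + (17)²) = 17√10.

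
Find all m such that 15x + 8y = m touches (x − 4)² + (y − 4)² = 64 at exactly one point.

m = −44 or m = 228

For a tangent, require d(centre, line) = r = 8.
|15·4 + 8·4 − m| / √289 = 8
|m − (92)| = 8·17, so m = 228 or m = −44.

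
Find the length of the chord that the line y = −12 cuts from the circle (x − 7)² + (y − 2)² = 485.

The distance from (7, 2) to the line is 14, and r² = 485.
Half the chord is √(r² − d²) = √(289), so the full chord is 34.

34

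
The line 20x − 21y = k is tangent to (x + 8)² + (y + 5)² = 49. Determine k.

k = −258 or k = 148

The line touches the circle iff its distance from (−8, −5) is 7:
|20·(−8) − 21·(−5) − k| / √841 = 7
|k − (−55)| = 7·29, so k = 148 or k = −258.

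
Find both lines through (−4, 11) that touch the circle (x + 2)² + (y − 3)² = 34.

5x − 3y = −53 and 3x + 5y = 43

Write the tangent as mx − y + (11 − m·(−4)) = 0 and set its distance from the centre to √34:
[m·(2) − (−8)]² = 34(m² + 1)
15m² − 16m − 15 = 0, so m = 5/3 or m = −3/5.
With m = 5/3: 5x − 3y = −53. With m = −3/5: 3x + 5y = 43.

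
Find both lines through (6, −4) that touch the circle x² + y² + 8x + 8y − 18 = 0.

A line y − (−4) = m(x − (6)) is tangent when its distance from (−4, −4) is 5√2:
(−10m − (0))² = 50(m² + 1)
m² − 1 = 0, so m = −1 or m = 1.
With m = −1: x + y = 2. With m = 1: x − y = 10.

x + y = 2 and x − y = 10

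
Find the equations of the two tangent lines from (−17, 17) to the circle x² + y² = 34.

A line y − (17) = m(x − (−17)) is tangent when its distance from (0, 0) is √34:
(17m − (−17))² = 34(m² + 1)
15m² + 34m + 15 = 0, so m = −3/5 or m = −5/3.
Through (−17, 17) these give 3x + 5y = 34 and 5x + 3y = −34.

3x + 5y = 34 and 5x + 3y = −34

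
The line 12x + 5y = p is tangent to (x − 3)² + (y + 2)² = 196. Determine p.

p = −156 or p = 208

The line touches the circle iff its distance from (3, −2) is 14:
|12·3 + 5·(−2) − p| / √169 = 14
|p − (26)| = 14·13, so p = 208 or p = −156.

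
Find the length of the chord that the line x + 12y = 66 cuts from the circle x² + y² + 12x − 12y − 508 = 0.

Substitute y = (66 − x)/12:
145x² + 1740x − 78300 = 0  ⟹  x² + 12x − 540 = 0
x = 18 or x = −30, giving (18, 4) and (−30, 8).
Chord length = distance between (18, 4) and (−30, 8) = √2320 = 4√145.

4√145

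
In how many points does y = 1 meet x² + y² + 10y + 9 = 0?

d² = (0·0 + 1·(−5) − (1))² = 36; r² = 16.
Since d² > r², the line lies outside the circle.

0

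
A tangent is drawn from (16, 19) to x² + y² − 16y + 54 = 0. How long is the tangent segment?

Centre (0, 8), r² = 10. |PO|² = (16)² + (11)² = 377.
By the tangent–radius right angle, tangent length = √(|PO|² − r²) = √367.

√367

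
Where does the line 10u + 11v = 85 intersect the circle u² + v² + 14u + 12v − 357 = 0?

(−8, 15) and (14, −5)

Express v = (85 − 10u)/11 and substitute into the circle:
221u² − 1326u − 24752 = 0  ⟹  u² − 6u − 112 = 0
u = 14 or u = −8, giving (14, −5) and (−8, 15).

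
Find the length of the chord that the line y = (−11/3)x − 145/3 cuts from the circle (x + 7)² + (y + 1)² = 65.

√130

Substitute y = (−145 − 11x)/3:
130x² + 3250x + 20020 = 0  ⟹  x² + 25x + 154 = 0
x = −11 or x = −14, giving (−11, −8) and (−14, 3).
|(−11, −8) − (−14, 3)| = √((3)² + (−11)²) = √130.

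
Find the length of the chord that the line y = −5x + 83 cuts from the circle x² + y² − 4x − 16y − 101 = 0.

√26

Substitute y = −5x + 83:
26x² − 754x + 5460 = 0  ⟹  x² − 29x + 210 = 0
x = 15 or x = 14, giving (15, 8) and (14, 13).
Chord length = distance between (15, 8) and (14, 13) = √26 = √26.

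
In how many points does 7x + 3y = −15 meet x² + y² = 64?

2

Substituting the line into the circle gives 58x² + 210x − 351 = 0.
Δ = 44100 − (−81432) = 125532.
Two real roots: the line is a secant.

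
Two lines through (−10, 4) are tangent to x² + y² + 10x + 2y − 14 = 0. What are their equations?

Let a tangent through (−10, 4) have slope m. Its distance from (−5, −1) must equal 2√10:
(5m − (−5))² = 40(m² + 1)
3m² − 10m + 3 = 0, so m = 1/3 or m = 3.
With m = 1/3: x − 3y = −22. With m = 3: 3x − y = −34.

x − 3y = −22 and 3x − y = −34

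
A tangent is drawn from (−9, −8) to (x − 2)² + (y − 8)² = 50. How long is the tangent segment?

The centre is (2, 8) and r = 5√2. The square of the distance from P to the centre is 121 + 256 = 377.
The tangent meets the radius at right angles, so tangent² = |PO|² − r² = 377 − 50 = 327.

√327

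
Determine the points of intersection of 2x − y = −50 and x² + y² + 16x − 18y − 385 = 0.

(−27, −4) and (−9, 32)

Substitute y = 2x + 50:
5x² + 180x + 1215 = 0  ⟹  x² + 36x + 243 = 0
x = −9 or x = −27, giving (−9, 32) and (−27, −4).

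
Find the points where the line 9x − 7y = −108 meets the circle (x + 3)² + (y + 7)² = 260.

(−19, −9) and (−5, 9)

Express y = (108 + 9x)/7 and substitute into the circle:
130x² + 3120x + 12350 = 0  ⟹  x² + 24x + 95 = 0
x = −5 or x = −19, giving (−5, 9) and (−19, −9).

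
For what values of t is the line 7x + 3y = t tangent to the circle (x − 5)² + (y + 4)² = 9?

t = 23 ± 3√58

For a tangent, require d(centre, line) = r = 3.
|7·5 + 3·(−4) − t| / √58 = 3
|t − (23)| = 3√58.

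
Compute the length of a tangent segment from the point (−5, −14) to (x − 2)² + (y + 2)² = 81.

The centre is (2, −2) and r = 9. The square of the distance from P to the centre is 49 + 144 = 193.
Power of the point: PT² = |PO|² − r² = 112, so PT = 4√7.

4√7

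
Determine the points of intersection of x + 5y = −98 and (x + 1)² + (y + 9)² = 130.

Substitute y = (−98 − x)/5:
26x² + 156x − 416 = 0  ⟹  x² + 6x − 16 = 0
x = 2 or x = −8, giving (2, −20) and (−8, −18).

(−8, −18) and (2, −20)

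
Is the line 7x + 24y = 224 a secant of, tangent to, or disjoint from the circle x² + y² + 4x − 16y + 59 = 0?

secant

d² = (7·(−2) + 24·8 − (224))²/625 = 2116/625; r² = 9.
Since d² < r², the line cuts the circle twice.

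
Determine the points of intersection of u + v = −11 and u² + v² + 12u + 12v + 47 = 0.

Express v = −u − 11 and substitute into the circle:
2u² + 22u + 36 = 0  ⟹  u² + 11u + 18 = 0
u = −2 or u = −9, giving (−2, −9) and (−9, −2).

(−9, −2) and (−2, −9)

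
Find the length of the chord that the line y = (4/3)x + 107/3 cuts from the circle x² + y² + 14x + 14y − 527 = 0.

30

Centre (−7, −7), r² = 625. Perpendicular distance d from centre to line = |100| / √25 = 100/√25.
Chord = 2√(r² − d²) = 2·√(225) = 30.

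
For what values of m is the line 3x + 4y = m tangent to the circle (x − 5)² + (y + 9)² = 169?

The line touches the circle iff its distance from (5, −9) is 13:
|3·5 + 4·(−9) − m| / √25 = 13
|m − (−21)| = 13·5, so m = 44 or m = −86.

m = −86 or m = 44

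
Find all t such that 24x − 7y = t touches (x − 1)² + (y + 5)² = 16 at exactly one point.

Tangency holds when the distance from the centre (1, −5) to the line equals the radius 4:
|24·1 − 7·(−5) − t| / √625 = 4
|t − (59)| = 4·25, so t = 159 or t = −41.

t = −41 or t = 159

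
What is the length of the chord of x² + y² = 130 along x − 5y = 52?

2√26

Centre (0, 0), r² = 130. Perpendicular distance d from centre to line = |−52| / √26 = 52/√26.
Half the chord is √(r² − d²) = √(26), so the full chord is 2√26.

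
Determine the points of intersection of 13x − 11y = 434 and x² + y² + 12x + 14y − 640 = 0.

From the line, y = (−434 + 13x)/11. Substituting:
290x² − 7830x + 44080 = 0  ⟹  x² − 27x + 152 = 0
x = 19 or x = 8, giving (19, −17) and (8, −30).

(8, −30) and (19, −17)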